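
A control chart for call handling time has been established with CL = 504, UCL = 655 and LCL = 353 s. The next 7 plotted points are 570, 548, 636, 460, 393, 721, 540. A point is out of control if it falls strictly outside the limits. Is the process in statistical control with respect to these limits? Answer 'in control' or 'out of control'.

Compare each point to [353, 655]: sample 6 = 721 > UCL.

out of control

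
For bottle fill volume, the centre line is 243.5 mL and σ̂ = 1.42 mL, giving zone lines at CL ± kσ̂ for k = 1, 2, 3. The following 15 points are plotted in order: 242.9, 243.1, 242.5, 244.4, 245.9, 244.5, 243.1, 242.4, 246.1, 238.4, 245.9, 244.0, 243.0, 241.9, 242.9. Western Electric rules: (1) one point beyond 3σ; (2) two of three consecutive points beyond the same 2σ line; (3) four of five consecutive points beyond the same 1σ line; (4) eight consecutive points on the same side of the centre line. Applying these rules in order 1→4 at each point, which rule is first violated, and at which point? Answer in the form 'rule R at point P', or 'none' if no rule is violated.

Zone of each point (C = within 1σ̂, B = 1σ̂–2σ̂, A = 2σ̂–3σ̂, * = beyond 3σ̂; sign = side of CL): 1:-C, 2:-C, 3:-C, 4:+C, 5:+B, 6:+C, 7:-C, 8:-C, 9:+B, 10:-*, 11:+B, 12:+C, 13:-C, 14:-B, 15:-C
Rule 1 (one point beyond the 3σ limits) is satisfied at point 10.

rule 1 at point 10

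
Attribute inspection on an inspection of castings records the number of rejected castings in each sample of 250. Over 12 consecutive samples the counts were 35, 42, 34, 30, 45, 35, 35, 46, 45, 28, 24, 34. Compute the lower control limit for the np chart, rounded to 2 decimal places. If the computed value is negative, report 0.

19.41

p̄ = Σdᵢ / (k·n) = 433 / (12 × 250) = 0.14433
LCL = np̄ − 3·√(np̄(1−p̄)) = 36.0833 − 3 × 5.5566 = 19.4137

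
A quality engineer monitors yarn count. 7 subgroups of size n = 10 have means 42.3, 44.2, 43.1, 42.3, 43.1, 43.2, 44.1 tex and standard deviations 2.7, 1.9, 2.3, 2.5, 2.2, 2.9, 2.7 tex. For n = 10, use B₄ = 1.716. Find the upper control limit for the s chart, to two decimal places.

4.22

s̄ = (2.7 + 1.9 + 2.3 + 2.5 + 2.2 + 2.9 + 2.7) / 7 = 2.4571
UCL_s = B₄·s̄ = 1.716 × 2.4571 = 4.2165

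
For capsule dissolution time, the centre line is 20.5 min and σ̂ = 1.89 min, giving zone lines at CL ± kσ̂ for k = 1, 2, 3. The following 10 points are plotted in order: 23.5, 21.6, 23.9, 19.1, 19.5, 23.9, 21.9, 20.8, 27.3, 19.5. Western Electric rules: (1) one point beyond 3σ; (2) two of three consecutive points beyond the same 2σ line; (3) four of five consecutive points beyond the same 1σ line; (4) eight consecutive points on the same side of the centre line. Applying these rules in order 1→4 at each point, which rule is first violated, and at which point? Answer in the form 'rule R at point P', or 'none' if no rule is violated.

rule 1 at point 9

Zone of each point (C = within 1σ̂, B = 1σ̂–2σ̂, A = 2σ̂–3σ̂, * = beyond 3σ̂; sign = side of CL): 1:+B, 2:+C, 3:+B, 4:-C, 5:-C, 6:+B, 7:+C, 8:+C, 9:+*, 10:-C
Rule 1 (one point beyond the 3σ limits) is satisfied at point 9.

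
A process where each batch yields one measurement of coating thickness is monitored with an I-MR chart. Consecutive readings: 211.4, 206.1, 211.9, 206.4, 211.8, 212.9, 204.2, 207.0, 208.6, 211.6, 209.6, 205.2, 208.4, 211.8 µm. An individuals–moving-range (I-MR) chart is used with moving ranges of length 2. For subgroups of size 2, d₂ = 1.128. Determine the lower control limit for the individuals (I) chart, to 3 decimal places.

X̄ = (211.4 + 206.1 + 211.9 + 206.4 + 211.8 + 212.9 + 204.2 + 207.0 + 208.6 + 211.6 + 209.6 + 205.2 + 208.4 + 211.8) / 14 = 209.0643
Moving ranges: 5.3, 5.8, 5.5, 5.4, 1.1, 8.7, 2.8, 1.6, 3.0, 2.0, 4.4, 3.2, 3.4; M̄R̄ = 52.2000 / 13 = 4.0154
LCL = X̄ − 3·M̄R̄/d₂ = 209.0643 − 3 × 4.0154 / 1.128 = 198.3851

198.385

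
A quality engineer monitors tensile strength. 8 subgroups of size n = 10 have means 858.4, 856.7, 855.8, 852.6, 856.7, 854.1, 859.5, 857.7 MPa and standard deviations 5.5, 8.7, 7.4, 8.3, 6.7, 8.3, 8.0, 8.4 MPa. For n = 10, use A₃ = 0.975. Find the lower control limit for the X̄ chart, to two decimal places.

X̄̄ = (858.4 + 856.7 + 855.8 + 852.6 + 856.7 + 854.1 + 859.5 + 857.7) / 8 = 856.4375
s̄ = (5.5 + 8.7 + 7.4 + 8.3 + 6.7 + 8.3 + 8.0 + 8.4) / 8 = 7.6625
LCL = X̄̄ − A₃·s̄ = 856.4375 − 0.975 × 7.6625 = 848.9666

848.97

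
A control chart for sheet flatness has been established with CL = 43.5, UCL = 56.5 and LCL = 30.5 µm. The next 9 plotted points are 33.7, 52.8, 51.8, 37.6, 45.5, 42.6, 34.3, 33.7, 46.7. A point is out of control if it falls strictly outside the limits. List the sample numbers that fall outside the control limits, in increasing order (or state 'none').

none

All 9 points lie within [30.5, 56.5].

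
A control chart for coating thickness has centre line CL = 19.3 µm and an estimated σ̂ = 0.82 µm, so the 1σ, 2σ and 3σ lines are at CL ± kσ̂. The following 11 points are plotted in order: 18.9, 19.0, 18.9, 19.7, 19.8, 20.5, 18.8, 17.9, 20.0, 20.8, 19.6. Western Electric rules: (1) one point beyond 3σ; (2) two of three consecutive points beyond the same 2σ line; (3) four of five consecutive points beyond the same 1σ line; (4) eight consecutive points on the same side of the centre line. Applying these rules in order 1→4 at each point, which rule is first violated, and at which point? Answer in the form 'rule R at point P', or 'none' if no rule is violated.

Zone of each point (C = within 1σ̂, B = 1σ̂–2σ̂, A = 2σ̂–3σ̂, * = beyond 3σ̂; sign = side of CL): 1:-C, 2:-C, 3:-C, 4:+C, 5:+C, 6:+B, 7:-C, 8:-B, 9:+C, 10:+B, 11:+C
No rule fires across all 11 points.

none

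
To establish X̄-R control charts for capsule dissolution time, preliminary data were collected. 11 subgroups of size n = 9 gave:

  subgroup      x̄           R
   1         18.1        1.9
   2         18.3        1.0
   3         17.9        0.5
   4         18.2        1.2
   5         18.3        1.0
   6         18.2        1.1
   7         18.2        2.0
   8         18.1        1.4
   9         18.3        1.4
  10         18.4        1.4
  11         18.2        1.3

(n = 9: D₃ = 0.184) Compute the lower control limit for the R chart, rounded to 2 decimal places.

R̄ = (1.9 + 1.0 + 0.5 + 1.2 + 1.0 + 1.1 + 2.0 + 1.4 + 1.4 + 1.4 + 1.3) / 11 = 14.2000 / 11 = 1.2909
LCL_R = D₃·R̄ = 0.184 × 1.2909 = 0.2375

0.24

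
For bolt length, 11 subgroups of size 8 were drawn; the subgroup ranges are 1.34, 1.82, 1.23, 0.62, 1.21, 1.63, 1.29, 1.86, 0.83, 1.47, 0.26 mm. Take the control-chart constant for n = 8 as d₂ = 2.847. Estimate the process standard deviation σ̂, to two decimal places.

R̄ = (1.34 + 1.82 + 1.23 + 0.62 + 1.21 + 1.63 + 1.29 + 1.86 + 0.83 + 1.47 + 0.26) / 11 = 1.2327
σ̂ = R̄ / d₂ = 1.2327 / 2.847 = 0.4330

0.43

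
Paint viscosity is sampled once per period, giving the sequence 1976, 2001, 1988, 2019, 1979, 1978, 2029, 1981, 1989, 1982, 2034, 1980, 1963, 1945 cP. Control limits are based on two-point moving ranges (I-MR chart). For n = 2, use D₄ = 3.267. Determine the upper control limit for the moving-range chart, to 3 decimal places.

91.727

Moving ranges: 25, 13, 31, 40, 1, 51, 48, 8, 7, 52, 54, 17, 18; M̄R̄ = 365.0000 / 13 = 28.0769
UCL_MR = D₄·M̄R̄ = 3.267 × 28.0769 = 91.7273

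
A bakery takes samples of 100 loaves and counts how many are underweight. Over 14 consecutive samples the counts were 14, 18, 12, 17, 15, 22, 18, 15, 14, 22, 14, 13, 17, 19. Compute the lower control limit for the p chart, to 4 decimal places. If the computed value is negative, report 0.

0.0531

p̄ = Σdᵢ / (k·n) = 230 / (14 × 100) = 0.16429
LCL = p̄ − 3·√(p̄(1−p̄)/n) = 0.16429 − 3 × 0.03705 = 0.05313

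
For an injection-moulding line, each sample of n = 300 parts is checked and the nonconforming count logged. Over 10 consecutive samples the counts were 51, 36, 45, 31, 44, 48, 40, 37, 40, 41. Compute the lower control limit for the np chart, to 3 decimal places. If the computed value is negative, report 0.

23.397

p̄ = Σdᵢ / (k·n) = 413 / (10 × 300) = 0.13767
LCL = np̄ − 3·√(np̄(1−p̄)) = 41.3000 − 3 × 5.9678 = 23.3967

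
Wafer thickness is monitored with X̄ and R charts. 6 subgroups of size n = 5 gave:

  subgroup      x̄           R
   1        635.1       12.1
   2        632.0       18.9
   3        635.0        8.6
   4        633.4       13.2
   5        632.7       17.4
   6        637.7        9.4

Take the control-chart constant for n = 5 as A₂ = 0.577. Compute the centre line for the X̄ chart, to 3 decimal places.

X̄̄ = (635.1 + 632.0 + 635.0 + 633.4 + 632.7 + 637.7) / 6 = 3805.9000 / 6 = 634.3167
CL = X̄̄ = 634.3167

634.317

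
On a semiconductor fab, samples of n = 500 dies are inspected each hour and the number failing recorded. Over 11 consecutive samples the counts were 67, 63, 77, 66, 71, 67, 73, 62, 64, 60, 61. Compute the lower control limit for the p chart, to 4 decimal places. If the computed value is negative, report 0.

p̄ = Σdᵢ / (k·n) = 731 / (11 × 500) = 0.13291
LCL = p̄ − 3·√(p̄(1−p̄)/n) = 0.13291 − 3 × 0.01518 = 0.08736

0.0874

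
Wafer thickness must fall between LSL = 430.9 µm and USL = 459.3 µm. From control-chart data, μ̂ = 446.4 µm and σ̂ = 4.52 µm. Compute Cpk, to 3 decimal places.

0.951

Cpu = (USL − μ̂) / (3σ̂) = (459.3 − 446.4) / (3 × 4.52) = 0.9513; Cpl = (μ̂ − LSL) / (3σ̂) = (446.4 − 430.9) / (3 × 4.52) = 1.1431; Cpk = min(Cpu, Cpl) = 0.9513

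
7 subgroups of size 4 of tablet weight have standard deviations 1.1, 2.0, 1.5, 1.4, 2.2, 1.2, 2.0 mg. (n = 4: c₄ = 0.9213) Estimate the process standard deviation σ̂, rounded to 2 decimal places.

1.77

s̄ = (1.1 + 2.0 + 1.5 + 1.4 + 2.2 + 1.2 + 2.0) / 7 = 1.6286
σ̂ = s̄ / c₄ = 1.6286 / 0.9213 = 1.7677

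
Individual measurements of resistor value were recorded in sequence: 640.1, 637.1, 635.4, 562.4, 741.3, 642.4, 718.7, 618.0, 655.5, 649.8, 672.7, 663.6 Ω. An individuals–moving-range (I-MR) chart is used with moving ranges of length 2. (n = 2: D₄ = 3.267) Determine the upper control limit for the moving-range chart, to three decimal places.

Moving ranges: 3.0, 1.7, 73.0, 178.9, 98.9, 76.3, 100.7, 37.5, 5.7, 22.9, 9.1; M̄R̄ = 607.7000 / 11 = 55.2455
UCL_MR = D₄·M̄R̄ = 3.267 × 55.2455 = 180.4869

180.487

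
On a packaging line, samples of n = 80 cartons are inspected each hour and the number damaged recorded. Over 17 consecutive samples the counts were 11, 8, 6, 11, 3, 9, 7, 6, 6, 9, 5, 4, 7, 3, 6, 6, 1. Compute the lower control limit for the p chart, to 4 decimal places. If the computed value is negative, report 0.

0.0000

p̄ = Σdᵢ / (k·n) = 108 / (17 × 80) = 0.07941
LCL = p̄ − 3·√(p̄(1−p̄)/n) = 0.07941 − 3 × 0.03023 = -0.01128 → 0 (negative, so LCL = 0)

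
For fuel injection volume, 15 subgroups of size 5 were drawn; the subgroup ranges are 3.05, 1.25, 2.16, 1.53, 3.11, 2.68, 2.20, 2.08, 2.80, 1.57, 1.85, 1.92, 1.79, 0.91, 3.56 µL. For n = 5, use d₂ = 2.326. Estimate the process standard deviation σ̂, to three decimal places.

R̄ = (3.05 + 1.25 + 2.16 + 1.53 + 3.11 + 2.68 + 2.20 + 2.08 + 2.80 + 1.57 + 1.85 + 1.92 + 1.79 + 0.91 + 3.56) / 15 = 2.1640
σ̂ = R̄ / d₂ = 2.1640 / 2.326 = 0.9304

0.930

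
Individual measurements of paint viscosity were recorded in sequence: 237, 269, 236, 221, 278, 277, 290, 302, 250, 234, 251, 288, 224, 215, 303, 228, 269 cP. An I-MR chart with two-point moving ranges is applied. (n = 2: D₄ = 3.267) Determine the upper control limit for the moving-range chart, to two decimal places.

Moving ranges: 32, 33, 15, 57, 1, 13, 12, 52, 16, 17, 37, 64, 9, 88, 75, 41; M̄R̄ = 562.0000 / 16 = 35.1250
UCL_MR = D₄·M̄R̄ = 3.267 × 35.1250 = 114.7534

114.75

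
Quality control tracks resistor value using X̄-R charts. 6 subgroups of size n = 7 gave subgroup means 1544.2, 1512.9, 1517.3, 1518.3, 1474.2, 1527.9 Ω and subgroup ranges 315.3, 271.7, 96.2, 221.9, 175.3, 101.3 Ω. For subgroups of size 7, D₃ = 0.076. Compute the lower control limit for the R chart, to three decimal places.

14.968

R̄ = (315.3 + 271.7 + 96.2 + 221.9 + 175.3 + 101.3) / 6 = 1181.7000 / 6 = 196.9500
LCL_R = D₃·R̄ = 0.076 × 196.9500 = 14.9682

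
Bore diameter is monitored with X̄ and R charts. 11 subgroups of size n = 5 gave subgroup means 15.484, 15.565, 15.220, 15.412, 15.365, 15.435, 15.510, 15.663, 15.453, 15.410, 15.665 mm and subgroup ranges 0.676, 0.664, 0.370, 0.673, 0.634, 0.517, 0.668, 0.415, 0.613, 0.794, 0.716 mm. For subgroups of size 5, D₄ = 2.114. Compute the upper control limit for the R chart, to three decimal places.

R̄ = (0.676 + 0.664 + 0.370 + 0.673 + 0.634 + 0.517 + 0.668 + 0.415 + 0.613 + 0.794 + 0.716) / 11 = 6.7400 / 11 = 0.6127
UCL_R = D₄·R̄ = 2.114 × 0.6127 = 1.2953

1.295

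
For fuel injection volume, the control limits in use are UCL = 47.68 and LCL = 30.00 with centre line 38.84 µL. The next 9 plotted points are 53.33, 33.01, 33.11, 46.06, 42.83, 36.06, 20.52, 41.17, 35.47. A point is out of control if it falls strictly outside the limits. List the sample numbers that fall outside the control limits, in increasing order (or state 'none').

Compare each point to [30.00, 47.68]: sample 1 = 53.33 > UCL; sample 7 = 20.52 < LCL.

1, 7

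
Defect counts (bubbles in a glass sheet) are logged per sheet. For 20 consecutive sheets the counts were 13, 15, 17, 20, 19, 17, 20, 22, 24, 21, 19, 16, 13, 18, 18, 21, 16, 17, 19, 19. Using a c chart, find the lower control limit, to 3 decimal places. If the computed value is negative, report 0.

5.402

c̄ = (13 + 15 + 17 + 20 + 19 + 17 + 20 + 22 + 24 + 21 + 19 + 16 + 13 + 18 + 18 + 21 + 16 + 17 + 19 + 19) / 20 = 364 / 20 = 18.2000
LCL = c̄ − 3√c̄ = 18.2000 − 3 × 4.2661 = 5.4016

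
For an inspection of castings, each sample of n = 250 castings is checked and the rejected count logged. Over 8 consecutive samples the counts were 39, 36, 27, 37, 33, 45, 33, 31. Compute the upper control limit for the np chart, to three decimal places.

51.609

p̄ = Σdᵢ / (k·n) = 281 / (8 × 250) = 0.14050
UCL = np̄ + 3·√(np̄(1−p̄)) = 35.1250 + 3 × √(35.1250×0.85950) = 35.1250 + 3 × 5.4945 = 51.6086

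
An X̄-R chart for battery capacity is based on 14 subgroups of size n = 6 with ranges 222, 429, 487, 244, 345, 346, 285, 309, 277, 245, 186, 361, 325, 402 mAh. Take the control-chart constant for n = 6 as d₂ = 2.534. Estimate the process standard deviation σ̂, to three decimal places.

R̄ = (222 + 429 + 487 + 244 + 345 + 346 + 285 + 309 + 277 + 245 + 186 + 361 + 325 + 402) / 14 = 318.7857
σ̂ = R̄ / d₂ = 318.7857 / 2.534 = 125.8034

125.803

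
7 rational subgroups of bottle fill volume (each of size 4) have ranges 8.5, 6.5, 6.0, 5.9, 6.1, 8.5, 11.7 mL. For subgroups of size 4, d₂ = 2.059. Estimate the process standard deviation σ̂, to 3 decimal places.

R̄ = (8.5 + 6.5 + 6.0 + 5.9 + 6.1 + 8.5 + 11.7) / 7 = 7.6000
σ̂ = R̄ / d₂ = 7.6000 / 2.059 = 3.6911

3.691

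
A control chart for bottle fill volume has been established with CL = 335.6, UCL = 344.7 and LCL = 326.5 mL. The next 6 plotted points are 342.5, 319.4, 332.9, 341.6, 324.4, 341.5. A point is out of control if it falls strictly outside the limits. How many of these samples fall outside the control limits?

2

Compare each point to [326.5, 344.7]: sample 2 = 319.4 < LCL; sample 5 = 324.4 < LCL.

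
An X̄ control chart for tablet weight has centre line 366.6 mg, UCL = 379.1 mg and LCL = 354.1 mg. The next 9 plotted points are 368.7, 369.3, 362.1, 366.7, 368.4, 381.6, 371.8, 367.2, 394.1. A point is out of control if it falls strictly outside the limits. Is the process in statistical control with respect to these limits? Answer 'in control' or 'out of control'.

Compare each point to [354.1, 379.1]: sample 6 = 381.6 > UCL; sample 9 = 394.1 > UCL.

out of control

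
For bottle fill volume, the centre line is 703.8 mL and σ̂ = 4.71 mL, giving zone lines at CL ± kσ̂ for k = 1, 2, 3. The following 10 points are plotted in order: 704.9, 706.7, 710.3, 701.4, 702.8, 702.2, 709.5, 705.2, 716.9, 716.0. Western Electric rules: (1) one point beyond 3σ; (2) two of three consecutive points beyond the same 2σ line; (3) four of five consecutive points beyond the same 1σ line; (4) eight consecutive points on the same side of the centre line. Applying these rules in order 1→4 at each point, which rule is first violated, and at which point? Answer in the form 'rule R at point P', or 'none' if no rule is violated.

rule 2 at point 10

Zone of each point (C = within 1σ̂, B = 1σ̂–2σ̂, A = 2σ̂–3σ̂, * = beyond 3σ̂; sign = side of CL): 1:+C, 2:+C, 3:+B, 4:-C, 5:-C, 6:-C, 7:+B, 8:+C, 9:+A, 10:+A
Rule 2 (two of three consecutive points beyond the same 2σ limit) is satisfied at point 10.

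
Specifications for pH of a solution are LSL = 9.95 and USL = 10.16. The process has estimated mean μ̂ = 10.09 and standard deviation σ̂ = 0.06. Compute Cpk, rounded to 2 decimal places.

Cpu = (USL − μ̂) / (3σ̂) = (10.16 − 10.09) / (3 × 0.06) = 0.3889; Cpl = (μ̂ − LSL) / (3σ̂) = (10.09 − 9.95) / (3 × 0.06) = 0.7778; Cpk = min(Cpu, Cpl) = 0.3889

0.39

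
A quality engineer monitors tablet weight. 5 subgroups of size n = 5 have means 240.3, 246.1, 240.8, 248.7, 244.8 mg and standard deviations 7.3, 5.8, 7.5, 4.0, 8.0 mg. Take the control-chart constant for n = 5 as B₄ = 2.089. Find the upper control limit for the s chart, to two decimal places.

13.62

s̄ = (7.3 + 5.8 + 7.5 + 4.0 + 8.0) / 5 = 6.5200
UCL_s = B₄·s̄ = 2.089 × 6.5200 = 13.6203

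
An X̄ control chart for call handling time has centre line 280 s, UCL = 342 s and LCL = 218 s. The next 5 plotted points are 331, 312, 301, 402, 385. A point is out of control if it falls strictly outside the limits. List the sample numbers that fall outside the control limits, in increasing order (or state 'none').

Compare each point to [218, 342]: sample 4 = 402 > UCL; sample 5 = 385 > UCL.

4, 5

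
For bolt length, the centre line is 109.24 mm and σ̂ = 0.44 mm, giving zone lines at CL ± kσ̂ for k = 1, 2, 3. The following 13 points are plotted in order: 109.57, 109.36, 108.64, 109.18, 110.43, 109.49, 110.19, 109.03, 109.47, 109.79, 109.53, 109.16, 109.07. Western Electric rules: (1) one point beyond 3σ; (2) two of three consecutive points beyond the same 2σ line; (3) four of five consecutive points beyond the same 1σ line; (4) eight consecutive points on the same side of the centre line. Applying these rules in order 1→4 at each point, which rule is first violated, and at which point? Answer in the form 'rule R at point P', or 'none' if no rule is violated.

rule 2 at point 7

Zone of each point (C = within 1σ̂, B = 1σ̂–2σ̂, A = 2σ̂–3σ̂, * = beyond 3σ̂; sign = side of CL): 1:+C, 2:+C, 3:-B, 4:-C, 5:+A, 6:+C, 7:+A, 8:-C, 9:+C, 10:+B, 11:+C, 12:-C, 13:-C
Rule 2 (two of three consecutive points beyond the same 2σ limit) is satisfied at point 7.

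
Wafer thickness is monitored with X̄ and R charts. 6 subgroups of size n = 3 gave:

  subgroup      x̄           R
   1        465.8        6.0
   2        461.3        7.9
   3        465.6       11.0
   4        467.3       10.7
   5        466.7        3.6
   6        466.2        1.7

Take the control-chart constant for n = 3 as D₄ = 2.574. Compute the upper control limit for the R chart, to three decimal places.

R̄ = (6.0 + 7.9 + 11.0 + 10.7 + 3.6 + 1.7) / 6 = 40.9000 / 6 = 6.8167
UCL_R = D₄·R̄ = 2.574 × 6.8167 = 17.5461

17.546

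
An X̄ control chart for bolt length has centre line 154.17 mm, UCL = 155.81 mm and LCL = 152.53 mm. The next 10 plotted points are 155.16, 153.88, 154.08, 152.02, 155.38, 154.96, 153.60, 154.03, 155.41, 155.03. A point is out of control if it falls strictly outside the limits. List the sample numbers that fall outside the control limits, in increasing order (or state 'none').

4

Compare each point to [152.53, 155.81]: sample 4 = 152.02 < LCL.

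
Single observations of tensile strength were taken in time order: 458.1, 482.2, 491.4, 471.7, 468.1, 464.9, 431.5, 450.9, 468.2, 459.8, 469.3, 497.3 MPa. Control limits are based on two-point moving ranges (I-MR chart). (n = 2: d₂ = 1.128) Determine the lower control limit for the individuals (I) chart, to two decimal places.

X̄ = (458.1 + 482.2 + 491.4 + 471.7 + 468.1 + 464.9 + 431.5 + 450.9 + 468.2 + 459.8 + 469.3 + 497.3) / 12 = 467.7833
Moving ranges: 24.1, 9.2, 19.7, 3.6, 3.2, 33.4, 19.4, 17.3, 8.4, 9.5, 28.0; M̄R̄ = 175.8000 / 11 = 15.9818
LCL = X̄ − 3·M̄R̄/d₂ = 467.7833 − 3 × 15.9818 / 1.128 = 425.2785

425.28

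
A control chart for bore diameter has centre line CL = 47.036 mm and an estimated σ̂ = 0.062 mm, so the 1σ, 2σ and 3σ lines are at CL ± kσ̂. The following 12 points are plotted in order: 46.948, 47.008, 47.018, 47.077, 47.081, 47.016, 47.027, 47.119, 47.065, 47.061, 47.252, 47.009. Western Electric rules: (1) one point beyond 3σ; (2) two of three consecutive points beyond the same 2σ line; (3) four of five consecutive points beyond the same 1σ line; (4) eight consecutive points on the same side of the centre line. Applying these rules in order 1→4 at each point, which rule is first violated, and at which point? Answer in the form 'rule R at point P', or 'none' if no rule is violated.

Zone of each point (C = within 1σ̂, B = 1σ̂–2σ̂, A = 2σ̂–3σ̂, * = beyond 3σ̂; sign = side of CL): 1:-B, 2:-C, 3:-C, 4:+C, 5:+C, 6:-C, 7:-C, 8:+B, 9:+C, 10:+C, 11:+*, 12:-C
Rule 1 (one point beyond the 3σ limits) is satisfied at point 11.

rule 1 at point 11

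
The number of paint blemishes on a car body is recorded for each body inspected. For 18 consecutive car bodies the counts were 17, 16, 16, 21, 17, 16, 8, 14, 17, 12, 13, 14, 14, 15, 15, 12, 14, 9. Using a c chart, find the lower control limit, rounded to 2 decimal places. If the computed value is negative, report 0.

3.04

c̄ = (17 + 16 + 16 + 21 + 17 + 16 + 8 + 14 + 17 + 12 + 13 + 14 + 14 + 15 + 15 + 12 + 14 + 9) / 18 = 260 / 18 = 14.4444
LCL = c̄ − 3√c̄ = 14.4444 − 3 × 3.8006 = 3.0427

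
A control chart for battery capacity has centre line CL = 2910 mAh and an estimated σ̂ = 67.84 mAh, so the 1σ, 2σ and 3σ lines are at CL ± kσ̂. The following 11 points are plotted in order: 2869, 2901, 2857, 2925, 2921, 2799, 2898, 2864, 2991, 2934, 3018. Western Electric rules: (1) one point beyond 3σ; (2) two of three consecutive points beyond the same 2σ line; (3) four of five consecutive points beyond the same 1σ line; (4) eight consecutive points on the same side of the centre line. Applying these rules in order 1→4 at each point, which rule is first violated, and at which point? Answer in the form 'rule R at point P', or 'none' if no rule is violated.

Zone of each point (C = within 1σ̂, B = 1σ̂–2σ̂, A = 2σ̂–3σ̂, * = beyond 3σ̂; sign = side of CL): 1:-C, 2:-C, 3:-C, 4:+C, 5:+C, 6:-B, 7:-C, 8:-C, 9:+B, 10:+C, 11:+B
No rule fires across all 11 points.

none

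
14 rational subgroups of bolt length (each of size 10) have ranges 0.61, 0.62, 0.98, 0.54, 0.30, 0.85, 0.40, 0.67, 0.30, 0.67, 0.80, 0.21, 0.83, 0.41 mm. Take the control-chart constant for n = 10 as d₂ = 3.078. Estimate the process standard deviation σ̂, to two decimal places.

0.19

R̄ = (0.61 + 0.62 + 0.98 + 0.54 + 0.30 + 0.85 + 0.40 + 0.67 + 0.30 + 0.67 + 0.80 + 0.21 + 0.83 + 0.41) / 14 = 0.5850
σ̂ = R̄ / d₂ = 0.5850 / 3.078 = 0.1901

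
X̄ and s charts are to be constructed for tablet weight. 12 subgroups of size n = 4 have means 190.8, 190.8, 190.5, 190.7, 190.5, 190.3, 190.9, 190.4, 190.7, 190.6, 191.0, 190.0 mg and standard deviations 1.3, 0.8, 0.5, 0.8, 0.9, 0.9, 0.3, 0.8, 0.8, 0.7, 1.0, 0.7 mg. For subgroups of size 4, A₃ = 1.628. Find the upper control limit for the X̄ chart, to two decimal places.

191.89

X̄̄ = (190.8 + 190.8 + 190.5 + 190.7 + 190.5 + 190.3 + 190.9 + 190.4 + 190.7 + 190.6 + 191.0 + 190.0) / 12 = 190.6000
s̄ = (1.3 + 0.8 + 0.5 + 0.8 + 0.9 + 0.9 + 0.3 + 0.8 + 0.8 + 0.7 + 1.0 + 0.7) / 12 = 0.7917
UCL = X̄̄ + A₃·s̄ = 190.6000 + 1.628 × 0.7917 = 191.8888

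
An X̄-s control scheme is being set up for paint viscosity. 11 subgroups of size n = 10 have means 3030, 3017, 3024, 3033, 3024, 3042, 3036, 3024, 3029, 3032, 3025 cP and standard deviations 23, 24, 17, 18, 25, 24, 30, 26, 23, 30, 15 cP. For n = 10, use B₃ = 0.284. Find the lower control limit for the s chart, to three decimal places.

6.584

s̄ = (23 + 24 + 17 + 18 + 25 + 24 + 30 + 26 + 23 + 30 + 15) / 11 = 23.1818
LCL_s = B₃·s̄ = 0.284 × 23.1818 = 6.5836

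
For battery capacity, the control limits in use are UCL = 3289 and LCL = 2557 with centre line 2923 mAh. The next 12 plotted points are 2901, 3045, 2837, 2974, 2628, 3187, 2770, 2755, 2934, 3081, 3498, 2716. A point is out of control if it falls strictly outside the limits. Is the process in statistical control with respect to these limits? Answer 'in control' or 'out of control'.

Compare each point to [2557, 3289]: sample 11 = 3498 > UCL.

out of control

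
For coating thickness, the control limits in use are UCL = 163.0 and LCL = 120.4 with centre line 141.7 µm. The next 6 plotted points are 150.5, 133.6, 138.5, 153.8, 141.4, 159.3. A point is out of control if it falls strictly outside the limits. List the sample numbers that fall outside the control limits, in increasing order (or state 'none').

All 6 points lie within [120.4, 163.0].

none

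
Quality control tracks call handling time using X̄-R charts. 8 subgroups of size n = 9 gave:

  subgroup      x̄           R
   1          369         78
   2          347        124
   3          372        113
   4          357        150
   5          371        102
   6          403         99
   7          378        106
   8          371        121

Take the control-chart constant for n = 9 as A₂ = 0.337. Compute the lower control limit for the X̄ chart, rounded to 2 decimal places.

333.38

X̄̄ = (369 + 347 + 372 + 357 + 371 + 403 + 378 + 371) / 8 = 2968.0000 / 8 = 371.0000
R̄ = (78 + 124 + 113 + 150 + 102 + 99 + 106 + 121) / 8 = 893.0000 / 8 = 111.6250
LCL = X̄̄ − A₂·R̄ = 371.0000 − 0.337 × 111.6250 = 333.3824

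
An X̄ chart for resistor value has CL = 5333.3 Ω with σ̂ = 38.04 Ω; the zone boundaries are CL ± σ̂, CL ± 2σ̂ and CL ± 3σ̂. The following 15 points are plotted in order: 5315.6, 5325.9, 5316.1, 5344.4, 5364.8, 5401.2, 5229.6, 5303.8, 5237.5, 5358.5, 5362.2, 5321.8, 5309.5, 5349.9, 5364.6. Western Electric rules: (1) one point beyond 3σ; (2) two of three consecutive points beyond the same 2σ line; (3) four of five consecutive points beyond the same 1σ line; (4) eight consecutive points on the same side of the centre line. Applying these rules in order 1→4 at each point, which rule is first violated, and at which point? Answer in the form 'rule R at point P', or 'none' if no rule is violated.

Zone of each point (C = within 1σ̂, B = 1σ̂–2σ̂, A = 2σ̂–3σ̂, * = beyond 3σ̂; sign = side of CL): 1:-C, 2:-C, 3:-C, 4:+C, 5:+C, 6:+B, 7:-A, 8:-C, 9:-A, 10:+C, 11:+C, 12:-C, 13:-C, 14:+C, 15:+C
Rule 2 (two of three consecutive points beyond the same 2σ limit) is satisfied at point 9.

rule 2 at point 9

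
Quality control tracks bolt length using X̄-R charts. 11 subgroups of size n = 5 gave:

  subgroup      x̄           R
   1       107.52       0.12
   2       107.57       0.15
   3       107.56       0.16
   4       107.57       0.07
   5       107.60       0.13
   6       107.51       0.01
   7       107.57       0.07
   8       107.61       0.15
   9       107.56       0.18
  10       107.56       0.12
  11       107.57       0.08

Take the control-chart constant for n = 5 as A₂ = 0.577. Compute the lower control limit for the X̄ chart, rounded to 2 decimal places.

X̄̄ = (107.52 + 107.57 + 107.56 + 107.57 + 107.60 + 107.51 + 107.57 + 107.61 + 107.56 + 107.56 + 107.57) / 11 = 1183.2000 / 11 = 107.5636
R̄ = (0.12 + 0.15 + 0.16 + 0.07 + 0.13 + 0.01 + 0.07 + 0.15 + 0.18 + 0.12 + 0.08) / 11 = 1.2400 / 11 = 0.1127
LCL = X̄̄ − A₂·R̄ = 107.5636 − 0.577 × 0.1127 = 107.4986

107.50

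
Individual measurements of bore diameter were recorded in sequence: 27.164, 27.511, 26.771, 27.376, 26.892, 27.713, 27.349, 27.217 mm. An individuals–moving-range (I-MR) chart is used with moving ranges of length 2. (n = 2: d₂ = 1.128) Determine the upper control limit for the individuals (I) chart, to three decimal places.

X̄ = (27.164 + 27.511 + 26.771 + 27.376 + 26.892 + 27.713 + 27.349 + 27.217) / 8 = 27.2491
Moving ranges: 0.347, 0.740, 0.605, 0.484, 0.821, 0.364, 0.132; M̄R̄ = 3.4930 / 7 = 0.4990
UCL = X̄ + 3·M̄R̄/d₂ = 27.2491 + 3 × 0.4990 / 1.128 = 28.5763

28.576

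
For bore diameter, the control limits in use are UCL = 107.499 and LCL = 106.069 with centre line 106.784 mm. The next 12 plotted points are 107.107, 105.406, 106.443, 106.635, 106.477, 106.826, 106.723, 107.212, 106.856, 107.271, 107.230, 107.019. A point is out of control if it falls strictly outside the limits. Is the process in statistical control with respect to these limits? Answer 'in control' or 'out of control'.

out of control

Compare each point to [106.069, 107.499]: sample 2 = 105.406 < LCL.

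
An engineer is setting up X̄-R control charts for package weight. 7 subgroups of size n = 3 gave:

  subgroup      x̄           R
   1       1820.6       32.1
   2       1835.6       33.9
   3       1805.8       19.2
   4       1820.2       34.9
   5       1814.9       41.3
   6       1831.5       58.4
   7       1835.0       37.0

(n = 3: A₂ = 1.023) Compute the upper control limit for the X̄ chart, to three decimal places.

1860.901

X̄̄ = (1820.6 + 1835.6 + 1805.8 + 1820.2 + 1814.9 + 1831.5 + 1835.0) / 7 = 12763.6000 / 7 = 1823.3714
R̄ = (32.1 + 33.9 + 19.2 + 34.9 + 41.3 + 58.4 + 37.0) / 7 = 256.8000 / 7 = 36.6857
UCL = X̄̄ + A₂·R̄ = 1823.3714 + 1.023 × 36.6857 = 1860.9009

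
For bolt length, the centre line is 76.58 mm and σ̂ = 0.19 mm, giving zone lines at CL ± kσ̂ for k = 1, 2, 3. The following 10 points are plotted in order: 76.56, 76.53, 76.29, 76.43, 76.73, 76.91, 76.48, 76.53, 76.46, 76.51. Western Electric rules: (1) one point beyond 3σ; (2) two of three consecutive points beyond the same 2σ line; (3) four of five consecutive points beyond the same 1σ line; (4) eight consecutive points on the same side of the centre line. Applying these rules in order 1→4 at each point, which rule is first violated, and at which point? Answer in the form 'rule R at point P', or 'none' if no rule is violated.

Zone of each point (C = within 1σ̂, B = 1σ̂–2σ̂, A = 2σ̂–3σ̂, * = beyond 3σ̂; sign = side of CL): 1:-C, 2:-C, 3:-B, 4:-C, 5:+C, 6:+B, 7:-C, 8:-C, 9:-C, 10:-C
No rule fires across all 10 points.

none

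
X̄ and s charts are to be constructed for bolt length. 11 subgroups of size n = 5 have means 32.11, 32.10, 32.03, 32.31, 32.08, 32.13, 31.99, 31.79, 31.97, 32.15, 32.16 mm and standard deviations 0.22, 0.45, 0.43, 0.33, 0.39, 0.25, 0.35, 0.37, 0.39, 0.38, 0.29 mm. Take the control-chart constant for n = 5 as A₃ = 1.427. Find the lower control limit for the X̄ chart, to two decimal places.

X̄̄ = (32.11 + 32.10 + 32.03 + 32.31 + 32.08 + 32.13 + 31.99 + 31.79 + 31.97 + 32.15 + 32.16) / 11 = 32.0745
s̄ = (0.22 + 0.45 + 0.43 + 0.33 + 0.39 + 0.25 + 0.35 + 0.37 + 0.39 + 0.38 + 0.29) / 11 = 0.3500
LCL = X̄̄ − A₃·s̄ = 32.0745 − 1.427 × 0.3500 = 31.5751

31.58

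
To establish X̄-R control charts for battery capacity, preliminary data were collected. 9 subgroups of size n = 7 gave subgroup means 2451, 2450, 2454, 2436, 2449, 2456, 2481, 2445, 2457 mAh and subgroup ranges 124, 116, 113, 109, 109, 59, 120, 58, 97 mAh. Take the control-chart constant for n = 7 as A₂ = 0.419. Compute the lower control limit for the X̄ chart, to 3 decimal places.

2411.089

X̄̄ = (2451 + 2450 + 2454 + 2436 + 2449 + 2456 + 2481 + 2445 + 2457) / 9 = 22079.0000 / 9 = 2453.2222
R̄ = (124 + 116 + 113 + 109 + 109 + 59 + 120 + 58 + 97) / 9 = 905.0000 / 9 = 100.5556
LCL = X̄̄ − A₂·R̄ = 2453.2222 − 0.419 × 100.5556 = 2411.0894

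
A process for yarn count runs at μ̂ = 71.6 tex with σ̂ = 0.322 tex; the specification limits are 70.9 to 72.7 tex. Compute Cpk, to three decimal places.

Cpu = (USL − μ̂) / (3σ̂) = (72.7 − 71.6) / (3 × 0.322) = 1.1387; Cpl = (μ̂ − LSL) / (3σ̂) = (71.6 − 70.9) / (3 × 0.322) = 0.7246; Cpk = min(Cpu, Cpl) = 0.7246

0.725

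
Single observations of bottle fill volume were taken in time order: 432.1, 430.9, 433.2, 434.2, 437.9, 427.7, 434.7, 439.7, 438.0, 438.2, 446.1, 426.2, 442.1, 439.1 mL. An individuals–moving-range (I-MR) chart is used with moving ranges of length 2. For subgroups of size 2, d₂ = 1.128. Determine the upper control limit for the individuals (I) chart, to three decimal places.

X̄ = (432.1 + 430.9 + 433.2 + 434.2 + 437.9 + 427.7 + 434.7 + 439.7 + 438.0 + 438.2 + 446.1 + 426.2 + 442.1 + 439.1) / 14 = 435.7214
Moving ranges: 1.2, 2.3, 1.0, 3.7, 10.2, 7.0, 5.0, 1.7, 0.2, 7.9, 19.9, 15.9, 3.0; M̄R̄ = 79.0000 / 13 = 6.0769
UCL = X̄ + 3·M̄R̄/d₂ = 435.7214 + 3 × 6.0769 / 1.128 = 451.8835

451.883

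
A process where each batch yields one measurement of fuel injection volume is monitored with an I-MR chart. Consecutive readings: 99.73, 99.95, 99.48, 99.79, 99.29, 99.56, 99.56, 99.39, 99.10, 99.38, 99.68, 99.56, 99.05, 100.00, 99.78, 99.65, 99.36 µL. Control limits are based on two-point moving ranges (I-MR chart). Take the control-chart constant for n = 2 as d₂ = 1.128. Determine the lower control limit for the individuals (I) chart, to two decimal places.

X̄ = (99.73 + 99.95 + 99.48 + 99.79 + 99.29 + 99.56 + 99.56 + 99.39 + 99.10 + 99.38 + 99.68 + 99.56 + 99.05 + 100.00 + 99.78 + 99.65 + 99.36) / 17 = 99.5476
Moving ranges: 0.22, 0.47, 0.31, 0.50, 0.27, 0.00, 0.17, 0.29, 0.28, 0.30, 0.12, 0.51, 0.95, 0.22, 0.13, 0.29; M̄R̄ = 5.0300 / 16 = 0.3144
LCL = X̄ − 3·M̄R̄/d₂ = 99.5476 − 3 × 0.3144 / 1.128 = 98.7115

98.71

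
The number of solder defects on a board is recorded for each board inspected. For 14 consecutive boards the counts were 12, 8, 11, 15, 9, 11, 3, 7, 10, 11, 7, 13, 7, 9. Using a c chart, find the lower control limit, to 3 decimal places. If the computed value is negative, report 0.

0.253

c̄ = (12 + 8 + 11 + 15 + 9 + 11 + 3 + 7 + 10 + 11 + 7 + 13 + 7 + 9) / 14 = 133 / 14 = 9.5000
LCL = c̄ − 3√c̄ = 9.5000 − 3 × 3.0822 = 0.2534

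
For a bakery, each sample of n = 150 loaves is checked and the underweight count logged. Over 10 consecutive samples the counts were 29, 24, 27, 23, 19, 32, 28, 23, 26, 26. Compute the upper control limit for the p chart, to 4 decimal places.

0.2636

p̄ = Σdᵢ / (k·n) = 257 / (10 × 150) = 0.17133
UCL = p̄ + 3·√(p̄(1−p̄)/n) = 0.17133 + 3 × √(0.17133×0.82867/150) = 0.17133 + 3 × 0.03077 = 0.26363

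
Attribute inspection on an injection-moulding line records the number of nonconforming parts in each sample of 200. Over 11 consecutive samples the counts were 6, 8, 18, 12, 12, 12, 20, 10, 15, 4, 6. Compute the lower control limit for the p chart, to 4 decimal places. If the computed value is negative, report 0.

p̄ = Σdᵢ / (k·n) = 123 / (11 × 200) = 0.05591
LCL = p̄ − 3·√(p̄(1−p̄)/n) = 0.05591 − 3 × 0.01625 = 0.00717

0.0072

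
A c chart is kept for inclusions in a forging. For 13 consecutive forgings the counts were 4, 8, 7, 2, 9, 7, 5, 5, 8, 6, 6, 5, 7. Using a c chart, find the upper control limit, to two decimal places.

c̄ = (4 + 8 + 7 + 2 + 9 + 7 + 5 + 5 + 8 + 6 + 6 + 5 + 7) / 13 = 79 / 13 = 6.0769
UCL = c̄ + 3√c̄ = 6.0769 + 3 × √6.0769 = 6.0769 + 3 × 2.4651 = 13.4723

13.47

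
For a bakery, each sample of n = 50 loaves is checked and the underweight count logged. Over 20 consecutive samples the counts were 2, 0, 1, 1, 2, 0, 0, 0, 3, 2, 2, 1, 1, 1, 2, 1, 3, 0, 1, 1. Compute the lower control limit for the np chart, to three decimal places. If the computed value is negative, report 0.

p̄ = Σdᵢ / (k·n) = 24 / (20 × 50) = 0.02400
LCL = np̄ − 3·√(np̄(1−p̄)) = 1.2000 − 3 × 1.0822 = -2.0467 → 0 (negative, so LCL = 0)

0.000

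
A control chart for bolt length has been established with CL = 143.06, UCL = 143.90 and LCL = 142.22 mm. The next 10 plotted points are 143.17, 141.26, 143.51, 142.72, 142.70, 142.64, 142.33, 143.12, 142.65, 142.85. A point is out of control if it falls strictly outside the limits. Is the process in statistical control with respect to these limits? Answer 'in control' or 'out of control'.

Compare each point to [142.22, 143.90]: sample 2 = 141.26 < LCL.

out of control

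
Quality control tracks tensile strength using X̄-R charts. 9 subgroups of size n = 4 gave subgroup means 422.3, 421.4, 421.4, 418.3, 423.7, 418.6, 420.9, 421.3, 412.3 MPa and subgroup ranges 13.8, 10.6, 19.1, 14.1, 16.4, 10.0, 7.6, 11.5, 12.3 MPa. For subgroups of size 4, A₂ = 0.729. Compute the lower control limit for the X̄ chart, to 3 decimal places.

X̄̄ = (422.3 + 421.4 + 421.4 + 418.3 + 423.7 + 418.6 + 420.9 + 421.3 + 412.3) / 9 = 3780.2000 / 9 = 420.0222
R̄ = (13.8 + 10.6 + 19.1 + 14.1 + 16.4 + 10.0 + 7.6 + 11.5 + 12.3) / 9 = 115.4000 / 9 = 12.8222
LCL = X̄̄ − A₂·R̄ = 420.0222 − 0.729 × 12.8222 = 410.6748

410.675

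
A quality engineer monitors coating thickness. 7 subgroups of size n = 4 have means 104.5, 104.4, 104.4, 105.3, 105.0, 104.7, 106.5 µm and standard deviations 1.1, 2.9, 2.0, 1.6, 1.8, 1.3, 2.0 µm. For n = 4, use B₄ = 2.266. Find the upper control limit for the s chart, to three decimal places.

s̄ = (1.1 + 2.9 + 2.0 + 1.6 + 1.8 + 1.3 + 2.0) / 7 = 1.8143
UCL_s = B₄·s̄ = 2.266 × 1.8143 = 4.1112

4.111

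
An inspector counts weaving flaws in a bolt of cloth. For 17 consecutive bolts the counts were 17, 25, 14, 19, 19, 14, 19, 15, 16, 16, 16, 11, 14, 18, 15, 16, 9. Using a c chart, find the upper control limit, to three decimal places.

28.081

c̄ = (17 + 25 + 14 + 19 + 19 + 14 + 19 + 15 + 16 + 16 + 16 + 11 + 14 + 18 + 15 + 16 + 9) / 17 = 273 / 17 = 16.0588
UCL = c̄ + 3√c̄ = 16.0588 + 3 × √16.0588 = 16.0588 + 3 × 4.0073 = 28.0809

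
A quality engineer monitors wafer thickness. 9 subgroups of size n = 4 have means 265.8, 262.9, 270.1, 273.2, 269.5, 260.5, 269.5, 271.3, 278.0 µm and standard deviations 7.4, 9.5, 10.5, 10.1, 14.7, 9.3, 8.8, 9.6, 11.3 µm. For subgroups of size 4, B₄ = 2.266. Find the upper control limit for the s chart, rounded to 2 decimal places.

22.96

s̄ = (7.4 + 9.5 + 10.5 + 10.1 + 14.7 + 9.3 + 8.8 + 9.6 + 11.3) / 9 = 10.1333
UCL_s = B₄·s̄ = 2.266 × 10.1333 = 22.9621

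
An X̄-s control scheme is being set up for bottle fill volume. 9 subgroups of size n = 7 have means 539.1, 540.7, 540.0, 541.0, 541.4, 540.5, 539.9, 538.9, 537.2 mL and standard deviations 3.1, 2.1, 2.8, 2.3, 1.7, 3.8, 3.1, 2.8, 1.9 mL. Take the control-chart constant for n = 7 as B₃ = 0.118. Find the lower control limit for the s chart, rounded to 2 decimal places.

0.31

s̄ = (3.1 + 2.1 + 2.8 + 2.3 + 1.7 + 3.8 + 3.1 + 2.8 + 1.9) / 9 = 2.6222
LCL_s = B₃·s̄ = 0.118 × 2.6222 = 0.3094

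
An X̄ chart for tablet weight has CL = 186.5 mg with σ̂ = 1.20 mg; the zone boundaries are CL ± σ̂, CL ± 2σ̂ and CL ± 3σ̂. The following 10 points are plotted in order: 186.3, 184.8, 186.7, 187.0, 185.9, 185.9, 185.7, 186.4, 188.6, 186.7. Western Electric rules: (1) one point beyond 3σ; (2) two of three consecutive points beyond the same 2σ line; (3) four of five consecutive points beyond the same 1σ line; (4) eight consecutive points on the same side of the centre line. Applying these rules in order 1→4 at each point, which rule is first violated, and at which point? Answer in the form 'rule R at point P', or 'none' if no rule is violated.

Zone of each point (C = within 1σ̂, B = 1σ̂–2σ̂, A = 2σ̂–3σ̂, * = beyond 3σ̂; sign = side of CL): 1:-C, 2:-B, 3:+C, 4:+C, 5:-C, 6:-C, 7:-C, 8:-C, 9:+B, 10:+C
No rule fires across all 10 points.

none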